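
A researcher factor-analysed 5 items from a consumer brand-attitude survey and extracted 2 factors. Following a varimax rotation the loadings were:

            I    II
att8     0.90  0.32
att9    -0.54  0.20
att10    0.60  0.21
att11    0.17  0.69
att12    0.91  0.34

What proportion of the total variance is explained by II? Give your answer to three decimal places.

0.156

SS loadings for II = 0.32² + 0.20² + 0.21² + 0.69² + 0.34² = 0.7782
Proportion of variance = 0.7782 / 5 = 0.1556.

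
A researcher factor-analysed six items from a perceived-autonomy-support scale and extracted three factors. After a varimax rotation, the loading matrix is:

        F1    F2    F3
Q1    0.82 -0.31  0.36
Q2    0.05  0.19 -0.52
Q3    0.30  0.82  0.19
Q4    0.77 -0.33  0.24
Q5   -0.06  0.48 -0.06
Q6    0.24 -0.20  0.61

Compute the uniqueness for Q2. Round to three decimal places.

h² = 0.05² + 0.19² + (-0.52)² = 0.0025 + 0.0361 + 0.2704 = 0.3090
Uniqueness u² = 1 − h² = 1 − 0.3090 = 0.6910

0.691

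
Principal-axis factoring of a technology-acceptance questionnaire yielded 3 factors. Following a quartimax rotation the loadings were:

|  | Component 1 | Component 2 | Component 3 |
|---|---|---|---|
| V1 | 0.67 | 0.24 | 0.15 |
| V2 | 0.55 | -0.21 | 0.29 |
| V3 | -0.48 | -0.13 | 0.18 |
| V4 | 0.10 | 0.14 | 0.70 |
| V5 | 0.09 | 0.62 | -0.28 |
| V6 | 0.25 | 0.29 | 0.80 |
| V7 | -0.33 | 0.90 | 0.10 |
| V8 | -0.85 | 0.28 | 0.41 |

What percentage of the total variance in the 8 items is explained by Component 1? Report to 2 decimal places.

SS loadings for Component 1 = 0.67² + 0.55² + (-0.48)² + 0.10² + 0.09² + 0.25² + (-0.33)² + (-0.85)² = 1.8938
With 8 standardized items, total variance = 8. Proportion = 1.8938/8 = 0.2367 → 23.67%.

23.67%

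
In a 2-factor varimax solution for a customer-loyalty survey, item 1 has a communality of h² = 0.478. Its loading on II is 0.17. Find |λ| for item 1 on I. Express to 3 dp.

Under orthogonal rotation h² = Σλ², so λ_I² = h² − (0.0289) = 0.478 − 0.0289 = 0.4491.
|λ| = √0.4491 = 0.6701.

0.670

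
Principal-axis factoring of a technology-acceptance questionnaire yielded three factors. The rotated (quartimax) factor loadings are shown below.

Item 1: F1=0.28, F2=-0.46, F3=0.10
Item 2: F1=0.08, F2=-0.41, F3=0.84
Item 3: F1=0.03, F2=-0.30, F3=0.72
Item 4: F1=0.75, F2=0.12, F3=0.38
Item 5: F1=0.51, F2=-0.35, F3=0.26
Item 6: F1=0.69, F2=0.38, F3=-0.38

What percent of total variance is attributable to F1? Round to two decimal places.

SS loadings for F1 = 0.28² + 0.08² + 0.03² + 0.75² + 0.51² + 0.69² = 1.3844
With 6 standardized items, total variance = 6. Proportion = 1.3844/6 = 0.2307 → 23.07%.

23.07%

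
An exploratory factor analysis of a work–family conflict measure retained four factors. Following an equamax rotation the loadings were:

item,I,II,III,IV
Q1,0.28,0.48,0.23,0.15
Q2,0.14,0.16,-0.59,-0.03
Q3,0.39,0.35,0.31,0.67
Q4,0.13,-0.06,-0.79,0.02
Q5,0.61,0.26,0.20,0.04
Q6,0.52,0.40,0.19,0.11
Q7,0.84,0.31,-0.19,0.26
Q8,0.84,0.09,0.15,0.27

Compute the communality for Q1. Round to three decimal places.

0.384

h² = 0.28² + 0.48² + 0.23² + 0.15² = 0.0784 + 0.2304 + 0.0529 + 0.0225 = 0.3842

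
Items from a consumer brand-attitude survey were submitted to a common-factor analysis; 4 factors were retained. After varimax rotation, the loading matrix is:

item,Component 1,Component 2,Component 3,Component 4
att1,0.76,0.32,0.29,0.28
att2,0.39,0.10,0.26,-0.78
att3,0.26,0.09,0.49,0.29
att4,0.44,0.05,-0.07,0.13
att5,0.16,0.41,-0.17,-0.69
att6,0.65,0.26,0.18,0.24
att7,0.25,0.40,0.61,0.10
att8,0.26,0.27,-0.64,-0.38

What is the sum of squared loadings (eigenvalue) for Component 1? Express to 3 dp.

1.569

SS loadings for Component 1 = 0.76² + 0.39² + 0.26² + 0.44² + 0.16² + 0.65² + 0.25² + 0.26² = 0.5776 + 0.1521 + 0.0676 + 0.1936 + 0.0256 + 0.4225 + 0.0625 + 0.0676 = 1.5691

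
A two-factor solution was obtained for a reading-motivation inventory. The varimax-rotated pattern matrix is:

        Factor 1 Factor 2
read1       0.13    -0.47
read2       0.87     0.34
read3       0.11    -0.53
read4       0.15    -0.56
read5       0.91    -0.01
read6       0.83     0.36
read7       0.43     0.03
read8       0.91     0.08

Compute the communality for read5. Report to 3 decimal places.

0.828

h² = 0.91² + (-0.01)² = 0.8281 + 0.0001 = 0.8282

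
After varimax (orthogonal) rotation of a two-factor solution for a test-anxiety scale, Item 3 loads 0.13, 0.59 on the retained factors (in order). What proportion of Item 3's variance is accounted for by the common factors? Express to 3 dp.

0.365

h² = 0.13² + 0.59² = 0.0169 + 0.3481 = 0.3650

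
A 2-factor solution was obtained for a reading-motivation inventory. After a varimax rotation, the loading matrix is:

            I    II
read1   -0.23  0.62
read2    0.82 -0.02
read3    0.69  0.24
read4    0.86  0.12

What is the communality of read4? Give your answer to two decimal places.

0.75

h² = 0.86² + 0.12² = 0.7396 + 0.0144 = 0.7540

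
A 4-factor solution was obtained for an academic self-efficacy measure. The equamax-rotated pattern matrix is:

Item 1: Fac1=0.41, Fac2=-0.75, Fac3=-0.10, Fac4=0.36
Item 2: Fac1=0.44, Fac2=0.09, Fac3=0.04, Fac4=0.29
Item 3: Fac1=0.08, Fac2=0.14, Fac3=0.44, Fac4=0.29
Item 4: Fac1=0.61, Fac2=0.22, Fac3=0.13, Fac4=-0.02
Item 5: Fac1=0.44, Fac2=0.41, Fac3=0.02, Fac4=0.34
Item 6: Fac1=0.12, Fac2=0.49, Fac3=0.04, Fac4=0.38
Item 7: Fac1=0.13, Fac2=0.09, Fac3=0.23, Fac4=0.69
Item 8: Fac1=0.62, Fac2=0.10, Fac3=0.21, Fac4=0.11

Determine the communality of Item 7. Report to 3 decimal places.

h² = 0.13² + 0.09² + 0.23² + 0.69² = 0.0169 + 0.0081 + 0.0529 + 0.4761 = 0.5540

0.554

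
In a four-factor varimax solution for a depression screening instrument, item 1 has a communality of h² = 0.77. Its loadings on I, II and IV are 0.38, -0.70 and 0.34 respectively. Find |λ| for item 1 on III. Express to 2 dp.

0.14

Under orthogonal rotation h² = Σλ², so λ_III² = h² − (0.7500) = 0.77 − 0.7500 = 0.0200.
|λ| = √0.0200 = 0.1414.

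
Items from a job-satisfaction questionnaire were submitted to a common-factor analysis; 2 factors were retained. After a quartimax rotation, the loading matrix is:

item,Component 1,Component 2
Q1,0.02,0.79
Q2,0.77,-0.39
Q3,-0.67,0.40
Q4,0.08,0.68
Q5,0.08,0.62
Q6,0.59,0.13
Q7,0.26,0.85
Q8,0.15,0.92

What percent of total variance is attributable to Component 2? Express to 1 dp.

42.1%

SS loadings for Component 2 = 0.79² + (-0.39)² + 0.40² + 0.68² + 0.62² + 0.13² + 0.85² + 0.92² = 3.3688
With 8 standardized items, total variance = 8. Proportion = 3.3688/8 = 0.4211 → 42.11%.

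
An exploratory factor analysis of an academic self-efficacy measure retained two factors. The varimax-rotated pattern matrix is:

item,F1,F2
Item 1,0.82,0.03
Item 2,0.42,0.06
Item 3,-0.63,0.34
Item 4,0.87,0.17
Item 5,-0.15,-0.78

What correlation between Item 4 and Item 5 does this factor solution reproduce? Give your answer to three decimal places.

r̂ = Σ λ_i·λ_j across factors = (0.87)(-0.15) + (0.17)(-0.78)
  = -0.1305 -0.1326 = -0.2631

-0.263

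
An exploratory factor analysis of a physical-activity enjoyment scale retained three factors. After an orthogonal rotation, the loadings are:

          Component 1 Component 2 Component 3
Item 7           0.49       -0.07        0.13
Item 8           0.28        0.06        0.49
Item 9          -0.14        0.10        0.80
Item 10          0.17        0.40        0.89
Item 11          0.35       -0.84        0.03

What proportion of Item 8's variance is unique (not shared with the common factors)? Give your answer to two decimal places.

h² = 0.28² + 0.06² + 0.49² = 0.0784 + 0.0036 + 0.2401 = 0.3221
Uniqueness u² = 1 − h² = 1 − 0.3221 = 0.6779

0.68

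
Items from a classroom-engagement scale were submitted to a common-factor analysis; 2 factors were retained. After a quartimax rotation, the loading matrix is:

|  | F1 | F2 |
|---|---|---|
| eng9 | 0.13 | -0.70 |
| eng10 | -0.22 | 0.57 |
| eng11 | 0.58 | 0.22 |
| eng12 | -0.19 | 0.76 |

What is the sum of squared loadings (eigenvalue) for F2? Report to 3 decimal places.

SS loadings for F2 = (-0.70)² + 0.57² + 0.22² + 0.76² = 0.4900 + 0.3249 + 0.0484 + 0.5776 = 1.4409

1.441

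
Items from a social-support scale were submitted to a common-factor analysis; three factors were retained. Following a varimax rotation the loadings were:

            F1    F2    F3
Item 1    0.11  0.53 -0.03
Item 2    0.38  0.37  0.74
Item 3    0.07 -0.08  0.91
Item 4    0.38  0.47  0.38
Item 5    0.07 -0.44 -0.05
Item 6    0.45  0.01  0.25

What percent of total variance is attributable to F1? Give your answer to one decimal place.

8.6%

SS loadings for F1 = 0.11² + 0.38² + 0.07² + 0.38² + 0.07² + 0.45² = 0.5132
With 6 standardized items, total variance = 6. Proportion = 0.5132/6 = 0.0855 → 8.55%.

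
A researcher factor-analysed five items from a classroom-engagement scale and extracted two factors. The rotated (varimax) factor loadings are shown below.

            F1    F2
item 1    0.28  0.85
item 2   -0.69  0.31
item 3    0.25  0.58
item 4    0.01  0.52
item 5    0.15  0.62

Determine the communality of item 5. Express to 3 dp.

h² = 0.15² + 0.62² = 0.0225 + 0.3844 = 0.4069

0.407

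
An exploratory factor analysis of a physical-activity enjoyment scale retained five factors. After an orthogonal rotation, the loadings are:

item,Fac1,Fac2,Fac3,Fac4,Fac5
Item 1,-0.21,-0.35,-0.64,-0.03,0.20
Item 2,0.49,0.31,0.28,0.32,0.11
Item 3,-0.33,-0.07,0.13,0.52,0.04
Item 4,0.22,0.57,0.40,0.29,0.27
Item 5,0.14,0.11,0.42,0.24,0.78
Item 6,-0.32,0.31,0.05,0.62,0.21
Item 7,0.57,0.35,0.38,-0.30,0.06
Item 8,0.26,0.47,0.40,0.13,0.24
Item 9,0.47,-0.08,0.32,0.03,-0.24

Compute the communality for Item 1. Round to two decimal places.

h² = (-0.21)² + (-0.35)² + (-0.64)² + (-0.03)² + 0.20² = 0.0441 + 0.1225 + 0.4096 + 0.0009 + 0.0400 = 0.6171

0.62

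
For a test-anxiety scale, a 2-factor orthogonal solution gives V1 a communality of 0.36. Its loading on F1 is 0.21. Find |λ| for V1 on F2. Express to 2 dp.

0.56

Under orthogonal rotation h² = Σλ², so λ_F2² = h² − (0.0441) = 0.36 − 0.0441 = 0.3159.
|λ| = √0.3159 = 0.5620.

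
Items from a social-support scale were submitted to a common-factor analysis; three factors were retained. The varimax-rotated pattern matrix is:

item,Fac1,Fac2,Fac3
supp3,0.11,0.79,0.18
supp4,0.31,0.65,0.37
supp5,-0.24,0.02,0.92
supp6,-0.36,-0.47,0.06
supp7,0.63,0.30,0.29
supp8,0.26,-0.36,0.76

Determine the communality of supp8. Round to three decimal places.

h² = 0.26² + (-0.36)² + 0.76² = 0.0676 + 0.1296 + 0.5776 = 0.7748

0.775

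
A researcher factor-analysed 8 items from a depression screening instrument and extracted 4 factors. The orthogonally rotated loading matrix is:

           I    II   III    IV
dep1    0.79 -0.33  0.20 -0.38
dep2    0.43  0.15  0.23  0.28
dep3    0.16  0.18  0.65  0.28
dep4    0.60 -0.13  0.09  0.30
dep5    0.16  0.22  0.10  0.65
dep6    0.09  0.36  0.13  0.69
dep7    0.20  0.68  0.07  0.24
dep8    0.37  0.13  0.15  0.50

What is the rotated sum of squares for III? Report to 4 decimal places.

SS loadings for III = 0.20² + 0.23² + 0.65² + 0.09² + 0.10² + 0.13² + 0.07² + 0.15² = 0.0400 + 0.0529 + 0.4225 + 0.0081 + 0.0100 + 0.0169 + 0.0049 + 0.0225 = 0.5778

0.5778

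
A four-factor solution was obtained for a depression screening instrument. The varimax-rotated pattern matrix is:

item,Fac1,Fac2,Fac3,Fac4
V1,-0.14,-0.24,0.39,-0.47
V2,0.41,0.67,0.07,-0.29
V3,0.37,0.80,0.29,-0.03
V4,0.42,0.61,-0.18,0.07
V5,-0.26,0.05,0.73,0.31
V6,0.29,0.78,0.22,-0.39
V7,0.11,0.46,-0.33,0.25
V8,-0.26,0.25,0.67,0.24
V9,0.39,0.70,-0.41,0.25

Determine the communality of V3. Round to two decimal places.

h² = 0.37² + 0.80² + 0.29² + (-0.03)² = 0.1369 + 0.6400 + 0.0841 + 0.0009 = 0.8619

0.86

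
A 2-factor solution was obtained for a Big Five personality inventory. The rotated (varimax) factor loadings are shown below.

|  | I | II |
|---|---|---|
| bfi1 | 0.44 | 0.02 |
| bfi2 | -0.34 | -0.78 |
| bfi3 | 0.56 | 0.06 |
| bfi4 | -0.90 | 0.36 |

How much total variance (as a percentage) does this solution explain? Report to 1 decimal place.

SS loadings by factor: 1.4328, 0.7420; total = 2.1748.
Total variance with 4 standardized items is 4, so the solution explains 2.1748/4 = 0.5437 = 54.37%.

54.4%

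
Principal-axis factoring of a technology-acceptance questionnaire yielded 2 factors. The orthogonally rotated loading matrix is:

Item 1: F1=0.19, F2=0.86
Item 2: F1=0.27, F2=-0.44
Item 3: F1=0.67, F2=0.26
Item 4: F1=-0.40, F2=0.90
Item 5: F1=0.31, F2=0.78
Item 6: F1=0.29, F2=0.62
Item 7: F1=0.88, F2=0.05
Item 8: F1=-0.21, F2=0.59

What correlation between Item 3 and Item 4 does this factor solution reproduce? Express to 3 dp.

-0.034

r̂ = Σ λ_i·λ_j across factors = (0.67)(-0.40) + (0.26)(0.90)
  = -0.2680 +0.2340 = -0.0340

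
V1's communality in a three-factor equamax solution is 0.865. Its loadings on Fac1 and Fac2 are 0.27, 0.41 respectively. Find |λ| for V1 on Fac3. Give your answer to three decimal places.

Under orthogonal rotation h² = Σλ², so λ_Fac3² = h² − (0.2410) = 0.865 − 0.2410 = 0.6240.
|λ| = √0.6240 = 0.7899.

0.790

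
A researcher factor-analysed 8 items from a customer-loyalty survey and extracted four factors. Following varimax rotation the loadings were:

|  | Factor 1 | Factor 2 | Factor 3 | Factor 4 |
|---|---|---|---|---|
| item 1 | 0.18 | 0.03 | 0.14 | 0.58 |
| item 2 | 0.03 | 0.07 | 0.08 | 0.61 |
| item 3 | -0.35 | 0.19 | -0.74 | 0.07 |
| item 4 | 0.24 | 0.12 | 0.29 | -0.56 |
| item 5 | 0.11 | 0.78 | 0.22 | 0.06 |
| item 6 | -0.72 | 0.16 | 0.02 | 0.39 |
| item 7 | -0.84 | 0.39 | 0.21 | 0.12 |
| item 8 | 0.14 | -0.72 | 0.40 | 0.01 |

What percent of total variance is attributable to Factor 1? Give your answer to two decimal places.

SS loadings for Factor 1 = 0.18² + 0.03² + (-0.35)² + 0.24² + 0.11² + (-0.72)² + (-0.84)² + 0.14² = 1.4691
With 8 standardized items, total variance = 8. Proportion = 1.4691/8 = 0.1836 → 18.36%.

18.36%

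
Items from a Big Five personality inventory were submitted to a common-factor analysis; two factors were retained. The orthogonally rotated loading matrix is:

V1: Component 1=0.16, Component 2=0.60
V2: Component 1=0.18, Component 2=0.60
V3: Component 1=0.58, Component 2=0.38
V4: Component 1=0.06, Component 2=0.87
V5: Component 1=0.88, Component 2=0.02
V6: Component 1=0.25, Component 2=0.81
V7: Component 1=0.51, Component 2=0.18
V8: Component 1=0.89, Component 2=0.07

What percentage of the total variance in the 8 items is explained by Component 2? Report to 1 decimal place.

SS loadings for Component 2 = 0.60² + 0.60² + 0.38² + 0.87² + 0.02² + 0.81² + 0.18² + 0.07² = 2.3151
With 8 standardized items, total variance = 8. Proportion = 2.3151/8 = 0.2894 → 28.94%.

28.9%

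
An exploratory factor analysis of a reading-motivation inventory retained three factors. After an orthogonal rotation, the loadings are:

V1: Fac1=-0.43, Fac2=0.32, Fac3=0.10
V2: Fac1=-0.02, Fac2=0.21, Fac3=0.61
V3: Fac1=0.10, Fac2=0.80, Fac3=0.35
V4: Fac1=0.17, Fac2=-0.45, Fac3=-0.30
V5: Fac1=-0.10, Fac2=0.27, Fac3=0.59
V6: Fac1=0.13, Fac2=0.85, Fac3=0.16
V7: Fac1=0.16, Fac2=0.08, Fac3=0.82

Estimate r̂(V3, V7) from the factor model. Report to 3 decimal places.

r̂ = Σ λ_i·λ_j across factors = (0.10)(0.16) + (0.80)(0.08) + (0.35)(0.82)
  = +0.0160 +0.0640 +0.2870 = 0.3670

0.367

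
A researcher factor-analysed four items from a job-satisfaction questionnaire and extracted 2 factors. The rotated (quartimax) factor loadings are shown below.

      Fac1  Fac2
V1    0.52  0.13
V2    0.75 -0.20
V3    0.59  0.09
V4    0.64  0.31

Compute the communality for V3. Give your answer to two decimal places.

0.36

h² = 0.59² + 0.09² = 0.3481 + 0.0081 = 0.3562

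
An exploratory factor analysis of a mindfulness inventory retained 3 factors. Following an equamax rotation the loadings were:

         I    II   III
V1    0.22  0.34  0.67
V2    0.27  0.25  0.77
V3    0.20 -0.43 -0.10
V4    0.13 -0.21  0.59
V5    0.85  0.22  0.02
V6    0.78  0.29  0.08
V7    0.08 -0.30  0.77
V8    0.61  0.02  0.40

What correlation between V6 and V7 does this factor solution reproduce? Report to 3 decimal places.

0.037

r̂ = Σ λ_i·λ_j across factors = (0.78)(0.08) + (0.29)(-0.30) + (0.08)(0.77)
  = +0.0624 -0.0870 +0.0616 = 0.0370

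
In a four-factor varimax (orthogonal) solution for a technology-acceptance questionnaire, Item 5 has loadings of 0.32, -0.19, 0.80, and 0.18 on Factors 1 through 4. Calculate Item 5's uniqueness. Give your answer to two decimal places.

0.19

h² = 0.32² + (-0.19)² + 0.80² + 0.18² = 0.1024 + 0.0361 + 0.6400 + 0.0324 = 0.8109
Uniqueness u² = 1 − h² = 1 − 0.8109 = 0.1891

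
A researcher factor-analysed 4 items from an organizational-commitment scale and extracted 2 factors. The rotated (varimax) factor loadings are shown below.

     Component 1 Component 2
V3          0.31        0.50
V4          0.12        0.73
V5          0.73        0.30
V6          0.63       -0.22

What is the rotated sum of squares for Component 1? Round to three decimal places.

SS loadings for Component 1 = 0.31² + 0.12² + 0.73² + 0.63² = 0.0961 + 0.0144 + 0.5329 + 0.3969 = 1.0403

1.040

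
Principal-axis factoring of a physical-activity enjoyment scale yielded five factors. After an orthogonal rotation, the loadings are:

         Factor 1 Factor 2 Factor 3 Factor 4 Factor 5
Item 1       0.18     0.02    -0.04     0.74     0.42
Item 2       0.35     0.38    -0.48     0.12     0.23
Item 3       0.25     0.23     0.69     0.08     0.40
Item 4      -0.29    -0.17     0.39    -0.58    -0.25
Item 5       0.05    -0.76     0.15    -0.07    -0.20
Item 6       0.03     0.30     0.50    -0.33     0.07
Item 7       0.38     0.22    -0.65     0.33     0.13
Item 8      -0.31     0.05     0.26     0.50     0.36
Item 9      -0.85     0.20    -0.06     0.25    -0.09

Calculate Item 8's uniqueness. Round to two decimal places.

0.45

h² = (-0.31)² + 0.05² + 0.26² + 0.50² + 0.36² = 0.0961 + 0.0025 + 0.0676 + 0.2500 + 0.1296 = 0.5458
Uniqueness u² = 1 − h² = 1 − 0.5458 = 0.4542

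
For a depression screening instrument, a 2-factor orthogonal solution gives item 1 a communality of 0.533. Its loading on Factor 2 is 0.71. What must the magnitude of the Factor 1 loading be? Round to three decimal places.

Under orthogonal rotation h² = Σλ², so λ_Factor 1² = h² − (0.5041) = 0.533 − 0.5041 = 0.0289.
|λ| = √0.0289 = 0.1700.

0.170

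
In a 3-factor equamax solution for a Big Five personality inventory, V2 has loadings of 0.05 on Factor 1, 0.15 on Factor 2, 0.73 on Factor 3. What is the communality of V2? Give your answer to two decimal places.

h² = 0.05² + 0.15² + 0.73² = 0.0025 + 0.0225 + 0.5329 = 0.5579

0.56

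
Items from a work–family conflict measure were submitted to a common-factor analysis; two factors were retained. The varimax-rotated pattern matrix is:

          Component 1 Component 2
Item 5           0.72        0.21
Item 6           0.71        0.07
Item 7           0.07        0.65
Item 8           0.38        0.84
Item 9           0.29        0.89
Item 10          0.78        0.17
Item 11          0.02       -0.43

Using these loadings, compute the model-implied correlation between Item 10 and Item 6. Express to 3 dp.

r̂ = Σ λ_i·λ_j across factors = (0.78)(0.71) + (0.17)(0.07)
  = +0.5538 +0.0119 = 0.5657

0.566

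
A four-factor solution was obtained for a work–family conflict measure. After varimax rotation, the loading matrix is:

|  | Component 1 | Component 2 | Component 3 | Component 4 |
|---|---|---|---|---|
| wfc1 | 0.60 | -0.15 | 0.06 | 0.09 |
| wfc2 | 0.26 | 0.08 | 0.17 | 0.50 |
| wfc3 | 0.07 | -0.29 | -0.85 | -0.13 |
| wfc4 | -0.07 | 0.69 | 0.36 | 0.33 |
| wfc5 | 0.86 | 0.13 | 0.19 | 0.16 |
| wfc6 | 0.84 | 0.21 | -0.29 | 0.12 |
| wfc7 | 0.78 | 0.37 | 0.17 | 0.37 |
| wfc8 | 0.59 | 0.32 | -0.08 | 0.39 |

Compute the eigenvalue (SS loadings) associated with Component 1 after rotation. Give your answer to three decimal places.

SS loadings for Component 1 = 0.60² + 0.26² + 0.07² + (-0.07)² + 0.86² + 0.84² + 0.78² + 0.59² = 0.3600 + 0.0676 + 0.0049 + 0.0049 + 0.7396 + 0.7056 + 0.6084 + 0.3481 = 2.8391

2.839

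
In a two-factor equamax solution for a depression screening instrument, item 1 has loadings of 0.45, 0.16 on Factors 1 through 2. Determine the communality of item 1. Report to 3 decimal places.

0.228

h² = 0.45² + 0.16² = 0.2025 + 0.0256 = 0.2281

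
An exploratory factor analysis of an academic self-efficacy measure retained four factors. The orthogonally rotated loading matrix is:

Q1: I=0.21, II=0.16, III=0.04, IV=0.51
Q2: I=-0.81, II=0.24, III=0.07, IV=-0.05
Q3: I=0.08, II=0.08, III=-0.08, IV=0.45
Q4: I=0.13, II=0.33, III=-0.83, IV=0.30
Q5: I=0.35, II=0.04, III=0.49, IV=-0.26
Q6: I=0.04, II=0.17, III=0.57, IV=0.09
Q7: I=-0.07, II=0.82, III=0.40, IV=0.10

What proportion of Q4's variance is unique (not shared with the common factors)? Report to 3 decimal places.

0.095

h² = 0.13² + 0.33² + (-0.83)² + 0.30² = 0.0169 + 0.1089 + 0.6889 + 0.0900 = 0.9047
Uniqueness u² = 1 − h² = 1 − 0.9047 = 0.0953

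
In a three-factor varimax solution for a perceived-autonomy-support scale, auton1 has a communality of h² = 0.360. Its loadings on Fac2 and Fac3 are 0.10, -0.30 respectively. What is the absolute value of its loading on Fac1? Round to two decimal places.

0.51

Under orthogonal rotation h² = Σλ², so λ_Fac1² = h² − (0.1000) = 0.360 − 0.1000 = 0.2600.
|λ| = √0.2600 = 0.5099.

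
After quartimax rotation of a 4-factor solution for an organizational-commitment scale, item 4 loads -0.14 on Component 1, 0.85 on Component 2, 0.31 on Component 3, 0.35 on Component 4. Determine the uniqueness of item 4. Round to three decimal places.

0.039

h² = (-0.14)² + 0.85² + 0.31² + 0.35² = 0.0196 + 0.7225 + 0.0961 + 0.1225 = 0.9607
Uniqueness u² = 1 − h² = 1 − 0.9607 = 0.0393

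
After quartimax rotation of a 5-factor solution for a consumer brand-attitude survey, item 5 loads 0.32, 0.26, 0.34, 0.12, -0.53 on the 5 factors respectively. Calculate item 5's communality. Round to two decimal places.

0.58

h² = 0.32² + 0.26² + 0.34² + 0.12² + (-0.53)² = 0.1024 + 0.0676 + 0.1156 + 0.0144 + 0.2809 = 0.5809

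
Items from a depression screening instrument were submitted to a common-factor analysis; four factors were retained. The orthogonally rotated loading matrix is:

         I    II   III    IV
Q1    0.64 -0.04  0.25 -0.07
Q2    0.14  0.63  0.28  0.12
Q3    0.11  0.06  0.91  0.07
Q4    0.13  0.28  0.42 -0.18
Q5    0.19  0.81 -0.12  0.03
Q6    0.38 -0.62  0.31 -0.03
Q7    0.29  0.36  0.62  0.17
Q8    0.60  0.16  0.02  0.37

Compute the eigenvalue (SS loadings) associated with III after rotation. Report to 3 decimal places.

SS loadings for III = 0.25² + 0.28² + 0.91² + 0.42² + (-0.12)² + 0.31² + 0.62² + 0.02² = 0.0625 + 0.0784 + 0.8281 + 0.1764 + 0.0144 + 0.0961 + 0.3844 + 0.0004 = 1.6407

1.641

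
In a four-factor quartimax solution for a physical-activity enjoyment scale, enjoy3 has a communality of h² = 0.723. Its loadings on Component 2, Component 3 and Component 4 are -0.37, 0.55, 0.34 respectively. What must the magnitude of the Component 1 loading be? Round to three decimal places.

Under orthogonal rotation h² = Σλ², so λ_Component 1² = h² − (0.5550) = 0.723 − 0.5550 = 0.1680.
|λ| = √0.1680 = 0.4099.

0.410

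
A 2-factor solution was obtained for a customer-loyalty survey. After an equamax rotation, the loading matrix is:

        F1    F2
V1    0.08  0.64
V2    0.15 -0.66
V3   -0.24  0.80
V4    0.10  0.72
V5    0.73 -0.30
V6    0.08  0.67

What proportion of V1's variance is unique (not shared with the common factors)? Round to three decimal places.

h² = 0.08² + 0.64² = 0.0064 + 0.4096 = 0.4160
Uniqueness u² = 1 − h² = 1 − 0.4160 = 0.5840

0.584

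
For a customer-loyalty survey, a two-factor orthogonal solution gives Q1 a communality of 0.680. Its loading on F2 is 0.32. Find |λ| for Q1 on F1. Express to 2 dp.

Under orthogonal rotation h² = Σλ², so λ_F1² = h² − (0.1024) = 0.680 − 0.1024 = 0.5776.
|λ| = √0.5776 = 0.7600.

0.76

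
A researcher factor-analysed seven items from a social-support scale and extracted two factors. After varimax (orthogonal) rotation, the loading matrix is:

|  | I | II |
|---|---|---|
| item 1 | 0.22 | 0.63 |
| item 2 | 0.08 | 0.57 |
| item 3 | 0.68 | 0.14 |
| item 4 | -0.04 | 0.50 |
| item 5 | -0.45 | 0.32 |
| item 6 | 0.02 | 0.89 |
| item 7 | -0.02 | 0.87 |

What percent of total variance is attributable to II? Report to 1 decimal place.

SS loadings for II = 0.63² + 0.57² + 0.14² + 0.50² + 0.32² + 0.89² + 0.87² = 2.6428
With 7 standardized items, total variance = 7. Proportion = 2.6428/7 = 0.3775 → 37.75%.

37.8%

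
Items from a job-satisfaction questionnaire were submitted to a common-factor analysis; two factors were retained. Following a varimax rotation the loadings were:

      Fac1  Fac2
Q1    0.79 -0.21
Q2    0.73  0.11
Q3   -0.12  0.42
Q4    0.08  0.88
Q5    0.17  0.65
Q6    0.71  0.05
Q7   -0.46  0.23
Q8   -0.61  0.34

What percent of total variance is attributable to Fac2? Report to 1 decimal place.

20.0%

SS loadings for Fac2 = (-0.21)² + 0.11² + 0.42² + 0.88² + 0.65² + 0.05² + 0.23² + 0.34² = 1.6005
With 8 standardized items, total variance = 8. Proportion = 1.6005/8 = 0.2001 → 20.01%.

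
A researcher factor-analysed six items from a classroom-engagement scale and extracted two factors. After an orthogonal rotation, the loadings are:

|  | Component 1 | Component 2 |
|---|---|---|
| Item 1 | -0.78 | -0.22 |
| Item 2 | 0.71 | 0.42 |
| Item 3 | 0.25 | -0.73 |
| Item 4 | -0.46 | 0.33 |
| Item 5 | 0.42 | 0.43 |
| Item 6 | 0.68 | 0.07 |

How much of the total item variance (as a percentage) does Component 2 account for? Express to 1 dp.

SS loadings for Component 2 = (-0.22)² + 0.42² + (-0.73)² + 0.33² + 0.43² + 0.07² = 1.0564
With 6 standardized items, total variance = 6. Proportion = 1.0564/6 = 0.1761 → 17.61%.

17.6%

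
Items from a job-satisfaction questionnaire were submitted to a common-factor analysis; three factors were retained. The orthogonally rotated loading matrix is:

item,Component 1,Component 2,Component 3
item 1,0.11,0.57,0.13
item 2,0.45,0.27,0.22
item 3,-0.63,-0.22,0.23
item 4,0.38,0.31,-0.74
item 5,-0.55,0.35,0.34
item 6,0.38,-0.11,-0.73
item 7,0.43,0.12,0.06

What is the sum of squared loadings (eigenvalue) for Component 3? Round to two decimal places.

SS loadings for Component 3 = 0.13² + 0.22² + 0.23² + (-0.74)² + 0.34² + (-0.73)² + 0.06² = 0.0169 + 0.0484 + 0.0529 + 0.5476 + 0.1156 + 0.5329 + 0.0036 = 1.3179

1.32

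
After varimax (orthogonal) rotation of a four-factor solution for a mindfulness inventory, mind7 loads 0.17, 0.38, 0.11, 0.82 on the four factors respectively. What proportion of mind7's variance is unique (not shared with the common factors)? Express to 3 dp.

0.142

h² = 0.17² + 0.38² + 0.11² + 0.82² = 0.0289 + 0.1444 + 0.0121 + 0.6724 = 0.8578
Uniqueness u² = 1 − h² = 1 − 0.8578 = 0.1422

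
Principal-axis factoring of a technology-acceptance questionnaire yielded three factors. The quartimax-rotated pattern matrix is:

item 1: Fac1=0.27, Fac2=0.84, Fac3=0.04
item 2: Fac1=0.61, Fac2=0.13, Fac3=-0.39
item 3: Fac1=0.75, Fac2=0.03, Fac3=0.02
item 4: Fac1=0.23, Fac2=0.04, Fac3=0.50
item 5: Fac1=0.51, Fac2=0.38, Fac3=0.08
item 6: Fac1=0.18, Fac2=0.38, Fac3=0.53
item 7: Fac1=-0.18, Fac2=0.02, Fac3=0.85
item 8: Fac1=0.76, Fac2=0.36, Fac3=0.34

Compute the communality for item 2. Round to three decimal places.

0.541

h² = 0.61² + 0.13² + (-0.39)² = 0.3721 + 0.0169 + 0.1521 = 0.5411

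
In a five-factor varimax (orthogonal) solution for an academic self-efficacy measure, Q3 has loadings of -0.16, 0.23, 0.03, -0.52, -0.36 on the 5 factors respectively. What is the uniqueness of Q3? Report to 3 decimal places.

h² = (-0.16)² + 0.23² + 0.03² + (-0.52)² + (-0.36)² = 0.0256 + 0.0529 + 0.0009 + 0.2704 + 0.1296 = 0.4794
Uniqueness u² = 1 − h² = 1 − 0.4794 = 0.5206

0.521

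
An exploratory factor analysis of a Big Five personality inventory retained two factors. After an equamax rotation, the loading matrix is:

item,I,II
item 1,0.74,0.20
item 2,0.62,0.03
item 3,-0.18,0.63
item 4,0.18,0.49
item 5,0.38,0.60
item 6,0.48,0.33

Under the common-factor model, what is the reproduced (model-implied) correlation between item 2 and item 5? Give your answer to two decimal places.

0.25

r̂ = Σ λ_i·λ_j across factors = (0.62)(0.38) + (0.03)(0.60)
  = +0.2356 +0.0180 = 0.2536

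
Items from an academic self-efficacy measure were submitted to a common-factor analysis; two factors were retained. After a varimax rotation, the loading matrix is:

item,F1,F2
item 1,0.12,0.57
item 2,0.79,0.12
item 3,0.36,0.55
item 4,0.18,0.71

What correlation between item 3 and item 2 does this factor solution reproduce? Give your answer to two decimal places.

0.35

r̂ = Σ λ_i·λ_j across factors = (0.36)(0.79) + (0.55)(0.12)
  = +0.2844 +0.0660 = 0.3504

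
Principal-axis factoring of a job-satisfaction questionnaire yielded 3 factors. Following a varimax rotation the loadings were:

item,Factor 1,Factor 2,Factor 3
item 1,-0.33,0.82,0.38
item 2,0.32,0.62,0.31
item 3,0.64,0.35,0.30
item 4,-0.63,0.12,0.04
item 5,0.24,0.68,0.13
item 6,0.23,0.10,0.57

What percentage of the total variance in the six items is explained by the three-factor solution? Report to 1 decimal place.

SS loadings by factor: 1.1283, 1.6661, 0.6739; total = 3.4683.
Total variance with 6 standardized items is 6, so the solution explains 3.4683/6 = 0.5780 = 57.80%.

57.8%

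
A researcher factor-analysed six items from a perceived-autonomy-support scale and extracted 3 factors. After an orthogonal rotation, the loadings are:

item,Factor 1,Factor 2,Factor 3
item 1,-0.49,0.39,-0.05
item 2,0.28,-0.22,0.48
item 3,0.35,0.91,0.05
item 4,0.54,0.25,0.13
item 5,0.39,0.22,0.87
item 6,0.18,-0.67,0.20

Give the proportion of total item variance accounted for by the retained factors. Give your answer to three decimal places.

0.592

Communalities: 0.3947, 0.3572, 0.9531, 0.3710, 0.9574, 0.5213; Σh² = 3.5547.
Total variance with 6 standardized items is 6, so the solution explains 3.5547/6 = 0.5925.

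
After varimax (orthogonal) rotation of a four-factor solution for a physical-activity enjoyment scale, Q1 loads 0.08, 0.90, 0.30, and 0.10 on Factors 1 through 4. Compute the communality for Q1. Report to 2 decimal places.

0.92

h² = 0.08² + 0.90² + 0.30² + 0.10² = 0.0064 + 0.8100 + 0.0900 + 0.0100 = 0.9164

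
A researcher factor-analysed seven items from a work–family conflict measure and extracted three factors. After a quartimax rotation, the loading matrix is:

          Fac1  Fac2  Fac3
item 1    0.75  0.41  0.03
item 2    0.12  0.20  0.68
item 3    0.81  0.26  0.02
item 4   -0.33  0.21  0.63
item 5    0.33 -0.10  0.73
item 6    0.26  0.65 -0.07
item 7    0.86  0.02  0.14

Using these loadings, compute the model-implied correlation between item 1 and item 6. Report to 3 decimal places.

r̂ = Σ λ_i·λ_j across factors = (0.75)(0.26) + (0.41)(0.65) + (0.03)(-0.07)
  = +0.1950 +0.2665 -0.0021 = 0.4594

0.459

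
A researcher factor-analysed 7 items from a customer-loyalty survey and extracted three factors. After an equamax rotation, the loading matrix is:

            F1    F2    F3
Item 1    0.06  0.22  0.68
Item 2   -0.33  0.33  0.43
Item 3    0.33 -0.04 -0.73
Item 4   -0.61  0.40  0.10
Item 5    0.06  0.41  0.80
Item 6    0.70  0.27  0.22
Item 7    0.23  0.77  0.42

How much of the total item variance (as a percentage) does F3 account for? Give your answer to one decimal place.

SS loadings for F3 = 0.68² + 0.43² + (-0.73)² + 0.10² + 0.80² + 0.22² + 0.42² = 2.0550
With 7 standardized items, total variance = 7. Proportion = 2.0550/7 = 0.2936 → 29.36%.

29.4%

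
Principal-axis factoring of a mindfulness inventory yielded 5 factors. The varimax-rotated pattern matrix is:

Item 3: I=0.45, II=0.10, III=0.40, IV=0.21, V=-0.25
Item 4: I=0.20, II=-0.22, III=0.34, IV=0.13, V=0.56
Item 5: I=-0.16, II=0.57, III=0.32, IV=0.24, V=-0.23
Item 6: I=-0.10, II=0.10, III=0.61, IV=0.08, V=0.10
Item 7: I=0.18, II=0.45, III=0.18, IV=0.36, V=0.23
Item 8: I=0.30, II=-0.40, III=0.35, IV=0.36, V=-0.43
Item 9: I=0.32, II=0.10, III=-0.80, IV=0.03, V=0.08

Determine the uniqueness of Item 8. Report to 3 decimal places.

h² = 0.30² + (-0.40)² + 0.35² + 0.36² + (-0.43)² = 0.0900 + 0.1600 + 0.1225 + 0.1296 + 0.1849 = 0.6870
Uniqueness u² = 1 − h² = 1 − 0.6870 = 0.3130

0.313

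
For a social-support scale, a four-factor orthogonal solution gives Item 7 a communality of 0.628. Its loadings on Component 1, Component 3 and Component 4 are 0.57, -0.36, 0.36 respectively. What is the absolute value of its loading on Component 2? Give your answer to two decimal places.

Under orthogonal rotation h² = Σλ², so λ_Component 2² = h² − (0.5841) = 0.628 − 0.5841 = 0.0439.
|λ| = √0.0439 = 0.2095.

0.21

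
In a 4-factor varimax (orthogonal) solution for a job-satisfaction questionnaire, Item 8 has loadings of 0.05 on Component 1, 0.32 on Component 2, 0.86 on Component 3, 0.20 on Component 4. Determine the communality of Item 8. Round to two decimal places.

0.88

h² = 0.05² + 0.32² + 0.86² + 0.20² = 0.0025 + 0.1024 + 0.7396 + 0.0400 = 0.8845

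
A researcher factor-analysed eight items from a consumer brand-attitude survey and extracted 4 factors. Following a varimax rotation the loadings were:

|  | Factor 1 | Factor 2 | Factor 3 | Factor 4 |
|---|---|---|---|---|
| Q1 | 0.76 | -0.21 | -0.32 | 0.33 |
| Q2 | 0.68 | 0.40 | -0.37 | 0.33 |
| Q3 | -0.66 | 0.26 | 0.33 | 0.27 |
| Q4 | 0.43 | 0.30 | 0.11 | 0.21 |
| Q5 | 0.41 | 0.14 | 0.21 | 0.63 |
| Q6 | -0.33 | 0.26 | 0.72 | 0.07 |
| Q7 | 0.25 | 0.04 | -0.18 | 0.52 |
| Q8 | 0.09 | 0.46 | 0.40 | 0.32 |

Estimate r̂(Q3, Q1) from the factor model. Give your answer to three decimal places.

-0.573

r̂ = Σ λ_i·λ_j across factors = (-0.66)(0.76) + (0.26)(-0.21) + (0.33)(-0.32) + (0.27)(0.33)
  = -0.5016 -0.0546 -0.1056 +0.0891 = -0.5727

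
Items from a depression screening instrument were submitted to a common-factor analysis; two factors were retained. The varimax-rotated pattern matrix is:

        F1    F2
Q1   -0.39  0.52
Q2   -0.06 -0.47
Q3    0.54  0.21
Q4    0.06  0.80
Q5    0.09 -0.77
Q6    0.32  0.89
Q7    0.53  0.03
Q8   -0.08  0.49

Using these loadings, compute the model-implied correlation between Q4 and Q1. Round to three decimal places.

0.393

r̂ = Σ λ_i·λ_j across factors = (0.06)(-0.39) + (0.80)(0.52)
  = -0.0234 +0.4160 = 0.3926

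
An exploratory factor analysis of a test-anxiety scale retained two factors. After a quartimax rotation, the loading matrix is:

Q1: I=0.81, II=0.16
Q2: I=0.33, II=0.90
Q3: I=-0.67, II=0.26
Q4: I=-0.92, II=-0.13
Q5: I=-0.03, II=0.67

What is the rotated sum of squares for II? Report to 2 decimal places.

1.37

SS loadings for II = 0.16² + 0.90² + 0.26² + (-0.13)² + 0.67² = 0.0256 + 0.8100 + 0.0676 + 0.0169 + 0.4489 = 1.3690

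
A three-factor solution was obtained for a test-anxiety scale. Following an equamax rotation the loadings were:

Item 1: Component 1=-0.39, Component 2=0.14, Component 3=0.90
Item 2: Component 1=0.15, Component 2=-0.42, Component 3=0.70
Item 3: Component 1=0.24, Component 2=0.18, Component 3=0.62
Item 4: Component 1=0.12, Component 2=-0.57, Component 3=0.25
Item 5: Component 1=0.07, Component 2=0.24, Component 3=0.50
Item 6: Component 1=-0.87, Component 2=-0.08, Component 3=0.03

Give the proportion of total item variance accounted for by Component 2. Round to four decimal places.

SS loadings for Component 2 = 0.14² + (-0.42)² + 0.18² + (-0.57)² + 0.24² + (-0.08)² = 0.6173
Proportion of variance = 0.6173 / 6 = 0.1029.

0.1029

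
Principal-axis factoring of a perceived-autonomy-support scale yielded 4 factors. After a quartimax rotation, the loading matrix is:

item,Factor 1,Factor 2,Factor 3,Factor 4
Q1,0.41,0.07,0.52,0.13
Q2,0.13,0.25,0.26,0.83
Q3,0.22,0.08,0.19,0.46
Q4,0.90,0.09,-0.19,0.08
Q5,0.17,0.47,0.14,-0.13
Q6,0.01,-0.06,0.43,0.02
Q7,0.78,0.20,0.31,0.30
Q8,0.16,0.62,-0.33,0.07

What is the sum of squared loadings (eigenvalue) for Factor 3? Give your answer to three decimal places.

SS loadings for Factor 3 = 0.52² + 0.26² + 0.19² + (-0.19)² + 0.14² + 0.43² + 0.31² + (-0.33)² = 0.2704 + 0.0676 + 0.0361 + 0.0361 + 0.0196 + 0.1849 + 0.0961 + 0.1089 = 0.8197

0.820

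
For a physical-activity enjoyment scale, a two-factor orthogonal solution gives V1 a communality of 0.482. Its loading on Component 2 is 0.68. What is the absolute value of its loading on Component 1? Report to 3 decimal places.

Under orthogonal rotation h² = Σλ², so λ_Component 1² = h² − (0.4624) = 0.482 − 0.4624 = 0.0196.
|λ| = √0.0196 = 0.1400.

0.140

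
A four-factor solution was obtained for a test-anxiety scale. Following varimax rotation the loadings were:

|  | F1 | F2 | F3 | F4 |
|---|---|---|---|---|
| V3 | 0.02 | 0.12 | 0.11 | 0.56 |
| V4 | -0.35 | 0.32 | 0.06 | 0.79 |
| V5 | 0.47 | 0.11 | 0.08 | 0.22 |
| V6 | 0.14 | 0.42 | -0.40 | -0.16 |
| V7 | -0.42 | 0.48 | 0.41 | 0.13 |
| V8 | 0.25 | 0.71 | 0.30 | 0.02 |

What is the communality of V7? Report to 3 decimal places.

h² = (-0.42)² + 0.48² + 0.41² + 0.13² = 0.1764 + 0.2304 + 0.1681 + 0.0169 = 0.5918

0.592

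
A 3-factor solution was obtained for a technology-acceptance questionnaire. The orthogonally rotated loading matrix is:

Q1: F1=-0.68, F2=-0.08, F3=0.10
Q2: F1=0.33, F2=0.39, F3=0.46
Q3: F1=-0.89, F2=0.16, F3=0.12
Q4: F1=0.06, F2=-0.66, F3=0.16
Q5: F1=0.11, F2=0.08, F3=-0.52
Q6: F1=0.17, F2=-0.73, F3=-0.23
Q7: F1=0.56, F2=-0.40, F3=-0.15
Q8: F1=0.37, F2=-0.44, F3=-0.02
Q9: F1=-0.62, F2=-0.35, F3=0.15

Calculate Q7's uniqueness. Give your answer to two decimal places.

0.50

h² = 0.56² + (-0.40)² + (-0.15)² = 0.3136 + 0.1600 + 0.0225 = 0.4961
Uniqueness u² = 1 − h² = 1 − 0.4961 = 0.5039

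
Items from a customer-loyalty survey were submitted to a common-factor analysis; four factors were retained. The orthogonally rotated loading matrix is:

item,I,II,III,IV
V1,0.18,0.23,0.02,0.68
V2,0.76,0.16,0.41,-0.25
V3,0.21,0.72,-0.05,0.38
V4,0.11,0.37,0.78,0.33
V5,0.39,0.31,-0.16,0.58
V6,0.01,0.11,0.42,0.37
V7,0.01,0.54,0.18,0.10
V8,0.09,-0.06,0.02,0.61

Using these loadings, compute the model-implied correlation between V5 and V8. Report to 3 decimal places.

r̂ = Σ λ_i·λ_j across factors = (0.39)(0.09) + (0.31)(-0.06) + (-0.16)(0.02) + (0.58)(0.61)
  = +0.0351 -0.0186 -0.0032 +0.3538 = 0.3671

0.367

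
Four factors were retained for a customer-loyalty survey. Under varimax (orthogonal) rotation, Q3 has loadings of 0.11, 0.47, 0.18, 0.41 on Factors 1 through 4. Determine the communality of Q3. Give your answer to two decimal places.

0.43

h² = 0.11² + 0.47² + 0.18² + 0.41² = 0.0121 + 0.2209 + 0.0324 + 0.1681 = 0.4335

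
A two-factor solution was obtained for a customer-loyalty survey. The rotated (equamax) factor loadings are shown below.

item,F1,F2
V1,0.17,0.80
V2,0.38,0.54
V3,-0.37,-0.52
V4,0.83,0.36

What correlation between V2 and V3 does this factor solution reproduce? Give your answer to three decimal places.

-0.421

r̂ = Σ λ_i·λ_j across factors = (0.38)(-0.37) + (0.54)(-0.52)
  = -0.1406 -0.2808 = -0.4214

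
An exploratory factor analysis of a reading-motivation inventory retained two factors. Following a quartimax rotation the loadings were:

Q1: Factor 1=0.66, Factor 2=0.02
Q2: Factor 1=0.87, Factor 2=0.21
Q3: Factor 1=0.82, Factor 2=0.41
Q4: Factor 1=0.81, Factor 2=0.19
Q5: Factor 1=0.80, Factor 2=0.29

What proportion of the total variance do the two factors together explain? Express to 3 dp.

Communalities: 0.4360, 0.8010, 0.8405, 0.6922, 0.7241; Σh² = 3.4938.
Total variance with 5 standardized items is 5, so the solution explains 3.4938/5 = 0.6988.

0.699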